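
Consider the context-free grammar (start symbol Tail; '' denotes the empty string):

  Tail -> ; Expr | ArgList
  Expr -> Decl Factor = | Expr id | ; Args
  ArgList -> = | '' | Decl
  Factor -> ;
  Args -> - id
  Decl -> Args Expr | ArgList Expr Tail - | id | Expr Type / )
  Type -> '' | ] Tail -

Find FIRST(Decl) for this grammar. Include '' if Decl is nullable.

{ -, ;, =, id }

From Decl -> Args Expr: add FIRST(Args) = { - }.
From Decl -> ArgList Expr Tail -: ArgList nullable, take FIRST(ArgList) ∪ FIRST(Expr) = { -, ;, =, id }.
Decl -> id contributes {id}.
From Decl -> Expr Type / ): add FIRST(Expr) = { -, ;, =, id }.
Union: FIRST(Decl) = { -, ;, =, id }.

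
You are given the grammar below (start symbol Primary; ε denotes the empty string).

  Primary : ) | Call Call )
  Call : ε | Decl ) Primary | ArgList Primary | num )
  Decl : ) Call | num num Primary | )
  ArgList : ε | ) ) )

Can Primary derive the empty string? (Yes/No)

No

Nullable nonterminals: ArgList, Call.
No production of Primary has an RHS whose symbols are all nullable, so Primary is not nullable.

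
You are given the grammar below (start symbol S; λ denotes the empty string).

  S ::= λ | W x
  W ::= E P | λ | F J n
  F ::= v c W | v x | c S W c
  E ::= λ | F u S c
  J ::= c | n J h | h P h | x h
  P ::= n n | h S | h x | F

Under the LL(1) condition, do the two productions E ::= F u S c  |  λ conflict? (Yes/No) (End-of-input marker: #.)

FIRST(F u S c) = { c, v } and FIRST(λ) = { λ }.
The second alternative is nullable and FOLLOW(E) = { c, h, n, v } shares c with FIRST of the first — conflict.

Yes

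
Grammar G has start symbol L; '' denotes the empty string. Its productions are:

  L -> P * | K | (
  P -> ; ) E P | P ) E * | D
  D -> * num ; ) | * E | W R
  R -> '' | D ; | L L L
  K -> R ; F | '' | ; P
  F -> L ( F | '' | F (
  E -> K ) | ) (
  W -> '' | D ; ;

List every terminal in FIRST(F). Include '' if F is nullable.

{ (, ), *, ;, '' }

From F -> L ( F: L nullable, take FIRST(L) ∪ {(} = { (, ), *, ; }.
F -> '' contributes ''.
From F -> F (: F nullable, take FIRST(F) ∪ {(} = { (, ), *, ; }.
Union: FIRST(F) = { (, ), *, ;, '' }.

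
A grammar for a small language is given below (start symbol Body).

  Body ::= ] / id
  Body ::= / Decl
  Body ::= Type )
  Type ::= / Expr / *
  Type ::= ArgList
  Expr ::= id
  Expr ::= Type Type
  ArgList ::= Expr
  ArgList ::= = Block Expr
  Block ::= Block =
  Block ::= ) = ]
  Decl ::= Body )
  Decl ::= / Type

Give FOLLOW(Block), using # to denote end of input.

{ /, =, id }

In ArgList ::= = Block Expr: add FIRST(Expr) = { /, =, id }.
In Block ::= Block =: add FIRST(=) = { = }.
Union: FOLLOW(Block) = { /, =, id }.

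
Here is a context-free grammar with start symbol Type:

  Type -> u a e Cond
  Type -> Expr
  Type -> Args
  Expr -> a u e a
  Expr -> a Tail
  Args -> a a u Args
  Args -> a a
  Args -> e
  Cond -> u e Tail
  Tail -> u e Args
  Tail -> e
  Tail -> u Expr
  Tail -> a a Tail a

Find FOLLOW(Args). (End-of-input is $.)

{ $, a }

In Type -> Args: Args is at the end, add FOLLOW(Type) = { $ }.
In Args -> a a u Args: Args is at the end, add FOLLOW(Args) = { $, a }.
In Tail -> u e Args: Args is at the end, add FOLLOW(Tail) = { $, a }.
Union: FOLLOW(Args) = { $, a }.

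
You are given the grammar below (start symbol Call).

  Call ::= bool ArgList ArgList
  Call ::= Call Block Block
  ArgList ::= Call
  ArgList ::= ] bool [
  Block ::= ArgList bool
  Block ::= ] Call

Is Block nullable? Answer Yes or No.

No nonterminal in this grammar is nullable.
No production of Block has an RHS whose symbols are all nullable, so Block is not nullable.

No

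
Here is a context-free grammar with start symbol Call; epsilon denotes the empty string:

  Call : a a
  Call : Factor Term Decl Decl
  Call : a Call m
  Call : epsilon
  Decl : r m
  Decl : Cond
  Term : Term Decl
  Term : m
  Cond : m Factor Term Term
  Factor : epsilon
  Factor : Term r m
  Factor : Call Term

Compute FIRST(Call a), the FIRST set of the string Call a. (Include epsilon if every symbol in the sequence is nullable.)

Add FIRST(Call)\{epsilon} = { a, m }; Call is nullable, continue.
a is a terminal; add {a} and stop.

{ a, m }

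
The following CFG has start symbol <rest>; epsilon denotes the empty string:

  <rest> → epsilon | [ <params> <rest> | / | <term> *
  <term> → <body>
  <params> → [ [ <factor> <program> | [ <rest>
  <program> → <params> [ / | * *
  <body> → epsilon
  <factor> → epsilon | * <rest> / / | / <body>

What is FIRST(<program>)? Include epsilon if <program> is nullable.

From <program> → <params> [ /: add FIRST(<params>) = { [ }.
<program> → * * contributes {*}.
Union: FIRST(<program>) = { *, [ }.

{ *, [ }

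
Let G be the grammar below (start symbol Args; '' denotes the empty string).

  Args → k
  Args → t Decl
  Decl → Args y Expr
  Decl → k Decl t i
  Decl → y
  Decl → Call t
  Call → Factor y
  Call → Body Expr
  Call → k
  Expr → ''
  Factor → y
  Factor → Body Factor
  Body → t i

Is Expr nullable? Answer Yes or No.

Expr has an ''-production, so Expr ⇒ ''.

Yes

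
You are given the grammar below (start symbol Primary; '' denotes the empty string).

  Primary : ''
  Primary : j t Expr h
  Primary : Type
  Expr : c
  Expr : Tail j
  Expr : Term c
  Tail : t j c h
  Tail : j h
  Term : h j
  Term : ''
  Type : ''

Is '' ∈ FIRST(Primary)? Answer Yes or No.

Yes

Primary has an ''-production, so Primary ⇒ ''.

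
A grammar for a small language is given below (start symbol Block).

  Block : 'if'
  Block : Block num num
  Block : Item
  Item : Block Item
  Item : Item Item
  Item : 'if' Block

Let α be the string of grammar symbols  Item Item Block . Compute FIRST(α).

{ 'if' }

Add FIRST(Item) = { 'if' }; Item is not nullable, stop.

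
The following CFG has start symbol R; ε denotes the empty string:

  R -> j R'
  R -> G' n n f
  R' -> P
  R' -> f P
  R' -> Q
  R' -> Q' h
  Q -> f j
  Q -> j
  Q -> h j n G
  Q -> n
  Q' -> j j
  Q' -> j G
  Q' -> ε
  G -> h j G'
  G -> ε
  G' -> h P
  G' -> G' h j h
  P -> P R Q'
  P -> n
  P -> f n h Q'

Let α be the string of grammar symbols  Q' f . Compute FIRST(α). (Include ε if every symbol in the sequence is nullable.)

{ f, j }

Add FIRST(Q')\{ε} = { j }; Q' is nullable, continue.
f is a terminal; add {f} and stop.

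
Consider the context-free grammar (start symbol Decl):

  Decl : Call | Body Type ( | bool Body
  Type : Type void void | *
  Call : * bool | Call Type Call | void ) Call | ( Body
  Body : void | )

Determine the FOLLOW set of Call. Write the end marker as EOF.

{ EOF, * }

In Decl : Call: Call is at the end, add FOLLOW(Decl) = { EOF }.
In Call : Call Type Call: add FIRST(Type Call) = { * }.
In Call : Call Type Call: Call is at the end, add FOLLOW(Call) = { EOF, * }.
In Call : void ) Call: Call is at the end, add FOLLOW(Call) = { EOF, * }.
Union: FOLLOW(Call) = { EOF, * }.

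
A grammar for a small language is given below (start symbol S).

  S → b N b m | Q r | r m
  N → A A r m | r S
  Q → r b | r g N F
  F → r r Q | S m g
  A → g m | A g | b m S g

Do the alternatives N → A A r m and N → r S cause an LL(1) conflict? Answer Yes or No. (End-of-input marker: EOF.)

FIRST(A A r m) = { b, g } and FIRST(r S) = { r }.
The FIRST sets are disjoint and neither alternative is nullable — no conflict.

No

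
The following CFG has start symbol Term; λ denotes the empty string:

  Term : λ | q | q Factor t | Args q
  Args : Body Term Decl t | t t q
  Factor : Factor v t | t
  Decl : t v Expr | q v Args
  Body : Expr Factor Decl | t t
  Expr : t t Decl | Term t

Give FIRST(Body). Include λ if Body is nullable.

From Body : Expr Factor Decl: add FIRST(Expr) = { q, t }.
Body : t t contributes {t}.
Union: FIRST(Body) = { q, t }.

{ q, t }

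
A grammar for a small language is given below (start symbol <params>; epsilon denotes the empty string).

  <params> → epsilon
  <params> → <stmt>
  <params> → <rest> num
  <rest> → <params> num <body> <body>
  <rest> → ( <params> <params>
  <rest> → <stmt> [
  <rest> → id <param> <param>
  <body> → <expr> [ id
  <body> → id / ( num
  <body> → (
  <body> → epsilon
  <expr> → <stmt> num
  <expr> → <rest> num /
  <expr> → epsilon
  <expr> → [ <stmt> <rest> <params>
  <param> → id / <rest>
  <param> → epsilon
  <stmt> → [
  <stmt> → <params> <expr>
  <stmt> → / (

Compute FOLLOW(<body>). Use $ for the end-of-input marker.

In <rest> → <params> num <body> <body>: add FIRST(<body>)\{epsilon} = { (, /, [, id, num }.
  Since <body> is nullable, also add FOLLOW(<rest>) = { $, (, /, [, id, num }.
In <rest> → <params> num <body> <body>: <body> is at the end, add FOLLOW(<rest>) = { $, (, /, [, id, num }.
Union: FOLLOW(<body>) = { $, (, /, [, id, num }.

{ $, (, /, [, id, num }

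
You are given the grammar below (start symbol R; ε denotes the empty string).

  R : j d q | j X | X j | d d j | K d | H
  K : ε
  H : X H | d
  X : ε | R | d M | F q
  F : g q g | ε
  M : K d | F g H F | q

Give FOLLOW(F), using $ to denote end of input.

{ $, d, g, j, q }

In X : F q: add FIRST(q) = { q }.
In M : F g H F: add FIRST(g H F) = { g }.
In M : F g H F: F is at the end, add FOLLOW(M) = { $, d, g, j, q }.
Union: FOLLOW(F) = { $, d, g, j, q }.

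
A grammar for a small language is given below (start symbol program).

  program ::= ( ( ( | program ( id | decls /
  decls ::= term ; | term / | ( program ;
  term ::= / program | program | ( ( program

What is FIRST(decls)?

From decls ::= term ;: add FIRST(term) = { (, / }.
From decls ::= term /: add FIRST(term) = { (, / }.
decls ::= ( program ; contributes {(}.
Union: FIRST(decls) = { (, / }.

{ (, / }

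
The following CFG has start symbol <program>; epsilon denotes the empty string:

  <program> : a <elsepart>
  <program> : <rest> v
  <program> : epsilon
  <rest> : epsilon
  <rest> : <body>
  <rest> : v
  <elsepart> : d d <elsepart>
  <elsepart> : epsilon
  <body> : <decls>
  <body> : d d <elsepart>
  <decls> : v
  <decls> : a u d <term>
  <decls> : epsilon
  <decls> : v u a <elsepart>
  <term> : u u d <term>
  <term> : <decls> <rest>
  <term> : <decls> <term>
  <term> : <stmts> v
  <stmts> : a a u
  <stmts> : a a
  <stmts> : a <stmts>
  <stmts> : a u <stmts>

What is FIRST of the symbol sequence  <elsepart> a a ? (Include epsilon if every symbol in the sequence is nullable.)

{ a, d }

Add FIRST(<elsepart>)\{epsilon} = { d }; <elsepart> is nullable, continue.
a is a terminal; add {a} and stop.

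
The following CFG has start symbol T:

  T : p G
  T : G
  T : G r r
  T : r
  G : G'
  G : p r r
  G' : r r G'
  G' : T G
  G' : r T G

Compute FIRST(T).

T : p G contributes {p}.
From T : G: add FIRST(G) = { p, r }.
From T : G r r: add FIRST(G) = { p, r }.
T : r contributes {r}.
Union: FIRST(T) = { p, r }.

{ p, r }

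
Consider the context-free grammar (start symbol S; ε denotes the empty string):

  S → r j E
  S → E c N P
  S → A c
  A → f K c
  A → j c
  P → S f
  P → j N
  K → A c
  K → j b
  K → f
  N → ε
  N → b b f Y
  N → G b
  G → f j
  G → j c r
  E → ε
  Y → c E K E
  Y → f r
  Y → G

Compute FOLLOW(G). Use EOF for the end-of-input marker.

{ EOF, b, c, f, j, r }

In N → G b: add FIRST(b) = { b }.
In Y → G: G is at the end, add FOLLOW(Y) = { EOF, c, f, j, r }.
Union: FOLLOW(G) = { EOF, b, c, f, j, r }.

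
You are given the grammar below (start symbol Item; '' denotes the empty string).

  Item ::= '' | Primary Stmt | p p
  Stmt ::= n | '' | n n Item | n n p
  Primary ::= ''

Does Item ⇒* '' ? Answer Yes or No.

Yes

Item has an ''-production, so Item ⇒ ''.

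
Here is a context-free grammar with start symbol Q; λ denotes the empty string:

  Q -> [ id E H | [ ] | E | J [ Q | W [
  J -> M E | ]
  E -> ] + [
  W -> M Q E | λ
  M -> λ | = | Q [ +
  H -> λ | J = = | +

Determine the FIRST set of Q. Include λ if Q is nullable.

Q -> [ id E H contributes {[}.
Q -> [ ] contributes {[}.
From Q -> E: add FIRST(E) = { ] }.
From Q -> J [ Q: add FIRST(J) = { =, [, ] }.
From Q -> W [: W nullable, take FIRST(W) ∪ {[} = { =, [, ] }.
Union: FIRST(Q) = { =, [, ] }.

{ =, [, ] }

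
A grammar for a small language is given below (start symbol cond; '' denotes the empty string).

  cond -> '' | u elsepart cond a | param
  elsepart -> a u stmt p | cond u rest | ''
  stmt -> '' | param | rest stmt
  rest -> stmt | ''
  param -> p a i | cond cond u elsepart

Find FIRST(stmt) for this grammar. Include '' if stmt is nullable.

stmt -> '' contributes ''.
From stmt -> param: add FIRST(param) = { p, u }.
From stmt -> rest stmt: rest, stmt nullable, take FIRST(rest) ∪ FIRST(stmt) = { p, u }; also '' since the whole RHS is nullable.
Union: FIRST(stmt) = { p, u, '' }.

{ p, u, '' }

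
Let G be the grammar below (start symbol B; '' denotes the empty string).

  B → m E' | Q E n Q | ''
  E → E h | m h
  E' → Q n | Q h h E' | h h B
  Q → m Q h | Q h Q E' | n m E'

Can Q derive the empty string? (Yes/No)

Nullable nonterminals: B.
No production of Q has an RHS whose symbols are all nullable, so Q is not nullable.

No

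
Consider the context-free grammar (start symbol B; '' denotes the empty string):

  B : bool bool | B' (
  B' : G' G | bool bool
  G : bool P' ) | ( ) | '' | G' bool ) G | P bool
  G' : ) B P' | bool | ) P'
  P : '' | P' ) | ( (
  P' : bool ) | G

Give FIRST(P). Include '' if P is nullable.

{ (, ), bool, '' }

P : '' contributes ''.
From P : P' ): P' nullable, take FIRST(P') ∪ {)} = { (, ), bool }.
P : ( ( contributes {(}.
Union: FIRST(P) = { (, ), bool, '' }.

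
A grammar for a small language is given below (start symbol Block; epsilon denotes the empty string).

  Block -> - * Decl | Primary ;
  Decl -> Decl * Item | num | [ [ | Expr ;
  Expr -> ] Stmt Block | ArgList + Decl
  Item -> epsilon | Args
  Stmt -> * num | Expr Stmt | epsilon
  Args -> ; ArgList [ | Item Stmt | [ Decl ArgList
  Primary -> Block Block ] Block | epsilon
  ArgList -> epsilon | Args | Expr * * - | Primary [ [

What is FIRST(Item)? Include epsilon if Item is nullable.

{ *, +, -, ;, [, ], epsilon }

Item -> epsilon contributes epsilon.
From Item -> Args: add FIRST(Args) = { *, +, -, ;, [, ], epsilon } (including epsilon since Args is nullable).
Union: FIRST(Item) = { *, +, -, ;, [, ], epsilon }.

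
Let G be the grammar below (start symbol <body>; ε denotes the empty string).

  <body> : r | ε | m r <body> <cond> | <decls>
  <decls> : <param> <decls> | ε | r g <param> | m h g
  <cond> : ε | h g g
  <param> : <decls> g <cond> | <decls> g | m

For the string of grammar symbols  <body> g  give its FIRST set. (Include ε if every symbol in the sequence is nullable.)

Add FIRST(<body>)\{ε} = { g, m, r }; <body> is nullable, continue.
g is a terminal; add {g} and stop.

{ g, m, r }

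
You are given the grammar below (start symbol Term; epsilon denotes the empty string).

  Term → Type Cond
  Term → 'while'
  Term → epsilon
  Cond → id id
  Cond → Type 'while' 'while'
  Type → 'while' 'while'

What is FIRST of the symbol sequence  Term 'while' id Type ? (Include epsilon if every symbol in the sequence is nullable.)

{ 'while' }

Add FIRST(Term)\{epsilon} = { 'while' }; Term is nullable, continue.
'while' is a terminal; add {'while'} and stop.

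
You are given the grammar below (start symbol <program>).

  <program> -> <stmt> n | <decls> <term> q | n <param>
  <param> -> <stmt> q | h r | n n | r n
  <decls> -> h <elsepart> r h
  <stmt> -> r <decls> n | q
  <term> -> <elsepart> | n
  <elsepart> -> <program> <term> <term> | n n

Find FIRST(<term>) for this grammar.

{ h, n, q, r }

From <term> -> <elsepart>: add FIRST(<elsepart>) = { h, n, q, r }.
<term> -> n contributes {n}.
Union: FIRST(<term>) = { h, n, q, r }.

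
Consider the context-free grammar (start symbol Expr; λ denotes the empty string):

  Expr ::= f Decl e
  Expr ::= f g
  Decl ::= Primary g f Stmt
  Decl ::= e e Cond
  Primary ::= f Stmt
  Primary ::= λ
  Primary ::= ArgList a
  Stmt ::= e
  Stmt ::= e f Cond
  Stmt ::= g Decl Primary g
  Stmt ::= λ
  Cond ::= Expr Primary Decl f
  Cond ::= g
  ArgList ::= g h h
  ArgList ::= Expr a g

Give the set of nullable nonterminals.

Directly nullable (have an λ-production): Primary, Stmt.
No other nonterminal has a production whose RHS symbols are all nullable.

{ Primary, Stmt }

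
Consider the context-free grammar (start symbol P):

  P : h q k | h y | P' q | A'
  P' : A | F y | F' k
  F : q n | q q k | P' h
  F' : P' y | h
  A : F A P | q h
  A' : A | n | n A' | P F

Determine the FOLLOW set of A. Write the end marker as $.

In P' : A: A is at the end, add FOLLOW(P') = { h, q, y }.
In A : F A P: add FIRST(P) = { h, n, q }.
In A' : A: A is at the end, add FOLLOW(A') = { $, h, n, q, y }.
Union: FOLLOW(A) = { $, h, n, q, y }.

{ $, h, n, q, y }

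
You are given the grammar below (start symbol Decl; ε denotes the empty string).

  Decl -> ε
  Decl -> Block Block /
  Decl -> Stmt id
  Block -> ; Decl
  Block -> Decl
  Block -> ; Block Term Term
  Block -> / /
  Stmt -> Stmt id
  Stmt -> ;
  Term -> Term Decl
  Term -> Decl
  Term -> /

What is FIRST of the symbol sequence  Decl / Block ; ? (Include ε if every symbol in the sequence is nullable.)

{ /, ; }

Add FIRST(Decl)\{ε} = { /, ; }; Decl is nullable, continue.
/ is a terminal; add {/} and stop.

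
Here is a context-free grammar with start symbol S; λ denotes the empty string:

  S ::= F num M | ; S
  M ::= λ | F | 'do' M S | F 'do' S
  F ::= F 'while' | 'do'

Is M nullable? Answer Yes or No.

Yes

M has an λ-production, so M ⇒ λ.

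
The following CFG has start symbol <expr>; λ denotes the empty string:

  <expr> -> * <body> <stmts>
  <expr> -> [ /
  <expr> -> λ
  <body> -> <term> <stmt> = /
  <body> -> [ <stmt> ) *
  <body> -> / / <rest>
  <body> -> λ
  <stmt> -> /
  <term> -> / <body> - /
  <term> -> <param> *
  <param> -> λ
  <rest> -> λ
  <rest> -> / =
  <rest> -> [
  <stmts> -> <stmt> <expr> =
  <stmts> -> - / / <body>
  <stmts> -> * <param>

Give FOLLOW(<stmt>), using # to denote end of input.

{ ), *, =, [ }

In <body> -> <term> <stmt> = /: add FIRST(= /) = { = }.
In <body> -> [ <stmt> ) *: add FIRST() *) = { ) }.
In <stmts> -> <stmt> <expr> =: add FIRST(<expr> =) = { *, =, [ }.
Union: FOLLOW(<stmt>) = { ), *, =, [ }.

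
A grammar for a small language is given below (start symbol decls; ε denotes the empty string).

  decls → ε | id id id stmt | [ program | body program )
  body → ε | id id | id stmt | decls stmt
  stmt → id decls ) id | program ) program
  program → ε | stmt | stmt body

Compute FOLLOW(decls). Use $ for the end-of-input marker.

{ $, ), id }

decls is the start symbol, so $ ∈ FOLLOW(decls).
In body → decls stmt: add FIRST(stmt) = { ), id }.
In stmt → id decls ) id: add FIRST() id) = { ) }.
Union: FOLLOW(decls) = { $, ), id }.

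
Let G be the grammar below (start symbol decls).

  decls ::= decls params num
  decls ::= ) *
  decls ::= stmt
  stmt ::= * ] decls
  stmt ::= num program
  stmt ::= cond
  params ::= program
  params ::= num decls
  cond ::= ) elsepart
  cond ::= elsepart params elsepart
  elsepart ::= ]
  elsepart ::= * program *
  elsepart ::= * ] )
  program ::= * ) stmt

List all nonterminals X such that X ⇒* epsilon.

{ } (none)

No nonterminal has an empty production or an RHS whose symbols are all nullable.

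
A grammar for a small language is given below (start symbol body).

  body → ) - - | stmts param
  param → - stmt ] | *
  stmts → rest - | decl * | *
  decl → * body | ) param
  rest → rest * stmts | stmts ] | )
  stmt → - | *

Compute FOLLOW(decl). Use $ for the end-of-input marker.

In stmts → decl *: add FIRST(*) = { * }.
Union: FOLLOW(decl) = { * }.

{ * }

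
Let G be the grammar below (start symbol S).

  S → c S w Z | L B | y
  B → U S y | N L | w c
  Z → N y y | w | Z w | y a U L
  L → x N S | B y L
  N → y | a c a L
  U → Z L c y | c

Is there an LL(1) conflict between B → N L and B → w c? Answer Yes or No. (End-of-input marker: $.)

FIRST(N L) = { a, y } and FIRST(w c) = { w }.
The FIRST sets are disjoint and neither alternative is nullable — no conflict.

No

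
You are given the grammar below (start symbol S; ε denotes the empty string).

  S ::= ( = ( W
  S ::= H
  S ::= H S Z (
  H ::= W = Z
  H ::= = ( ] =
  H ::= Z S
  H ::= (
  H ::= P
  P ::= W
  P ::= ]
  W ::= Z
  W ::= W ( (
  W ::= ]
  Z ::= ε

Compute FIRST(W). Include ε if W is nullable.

From W ::= Z: add FIRST(Z) = { ε } (including ε since Z is nullable).
From W ::= W ( (: W nullable, take FIRST(W) ∪ {(} = { (, ] }.
W ::= ] contributes {]}.
Union: FIRST(W) = { (, ], ε }.

{ (, ], ε }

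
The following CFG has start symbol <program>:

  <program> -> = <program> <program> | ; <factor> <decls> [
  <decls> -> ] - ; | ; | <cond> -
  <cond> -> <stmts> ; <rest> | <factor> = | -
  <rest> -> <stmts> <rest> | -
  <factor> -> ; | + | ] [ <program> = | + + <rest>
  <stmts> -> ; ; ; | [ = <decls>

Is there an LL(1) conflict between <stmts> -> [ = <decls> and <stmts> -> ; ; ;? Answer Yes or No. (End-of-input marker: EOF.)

No

FIRST([ = <decls>) = { [ } and FIRST(; ; ;) = { ; }.
The FIRST sets are disjoint and neither alternative is nullable — no conflict.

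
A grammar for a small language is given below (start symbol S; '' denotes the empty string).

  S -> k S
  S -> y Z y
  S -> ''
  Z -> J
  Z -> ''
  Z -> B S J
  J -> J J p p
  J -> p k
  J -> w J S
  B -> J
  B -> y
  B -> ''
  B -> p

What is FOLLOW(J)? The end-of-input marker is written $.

In Z -> J: J is at the end, add FOLLOW(Z) = { y }.
In Z -> B S J: J is at the end, add FOLLOW(Z) = { y }.
In J -> J J p p: add FIRST(J p p) = { p, w }.
In J -> J J p p: add FIRST(p p) = { p }.
In J -> w J S: add FIRST(S)\{''} = { k, y }.
  Since S is nullable, also add FOLLOW(J) = { k, p, w, y }.
In B -> J: J is at the end, add FOLLOW(B) = { k, p, w, y }.
Union: FOLLOW(J) = { k, p, w, y }.

{ k, p, w, y }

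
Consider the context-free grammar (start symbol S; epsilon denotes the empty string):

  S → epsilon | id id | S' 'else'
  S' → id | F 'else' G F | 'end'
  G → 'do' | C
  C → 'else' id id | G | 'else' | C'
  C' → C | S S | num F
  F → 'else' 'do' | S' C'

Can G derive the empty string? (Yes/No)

G → C and each of C is nullable, so G ⇒* epsilon.

Yes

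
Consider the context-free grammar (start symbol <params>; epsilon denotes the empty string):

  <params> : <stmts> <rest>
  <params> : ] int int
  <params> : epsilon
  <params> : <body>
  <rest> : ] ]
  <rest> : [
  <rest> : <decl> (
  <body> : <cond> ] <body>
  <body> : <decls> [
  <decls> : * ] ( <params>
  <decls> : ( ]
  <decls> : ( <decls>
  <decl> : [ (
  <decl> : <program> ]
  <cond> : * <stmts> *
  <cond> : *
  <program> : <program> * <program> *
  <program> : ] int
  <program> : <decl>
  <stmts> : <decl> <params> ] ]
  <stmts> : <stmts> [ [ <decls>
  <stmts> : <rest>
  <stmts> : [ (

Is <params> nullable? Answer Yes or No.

<params> has an epsilon-production, so <params> ⇒ epsilon.

Yes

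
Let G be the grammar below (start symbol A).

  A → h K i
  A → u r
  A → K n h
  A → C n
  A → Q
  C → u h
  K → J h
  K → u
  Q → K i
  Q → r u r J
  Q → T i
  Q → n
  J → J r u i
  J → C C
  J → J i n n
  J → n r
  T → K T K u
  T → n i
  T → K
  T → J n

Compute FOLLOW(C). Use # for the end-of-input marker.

{ #, h, i, n, r, u }

In A → C n: add FIRST(n) = { n }.
In J → C C: add FIRST(C) = { u }.
In J → C C: C is at the end, add FOLLOW(J) = { #, h, i, n, r }.
Union: FOLLOW(C) = { #, h, i, n, r, u }.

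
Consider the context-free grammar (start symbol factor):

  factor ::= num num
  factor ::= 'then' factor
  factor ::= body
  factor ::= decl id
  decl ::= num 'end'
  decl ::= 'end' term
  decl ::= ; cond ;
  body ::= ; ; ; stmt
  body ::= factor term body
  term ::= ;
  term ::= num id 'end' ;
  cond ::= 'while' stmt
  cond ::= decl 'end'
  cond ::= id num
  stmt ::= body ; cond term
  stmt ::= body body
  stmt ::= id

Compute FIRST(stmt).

{ 'end', 'then', ;, id, num }

From stmt ::= body ; cond term: add FIRST(body) = { 'end', 'then', ;, num }.
From stmt ::= body body: add FIRST(body) = { 'end', 'then', ;, num }.
stmt ::= id contributes {id}.
Union: FIRST(stmt) = { 'end', 'then', ;, id, num }.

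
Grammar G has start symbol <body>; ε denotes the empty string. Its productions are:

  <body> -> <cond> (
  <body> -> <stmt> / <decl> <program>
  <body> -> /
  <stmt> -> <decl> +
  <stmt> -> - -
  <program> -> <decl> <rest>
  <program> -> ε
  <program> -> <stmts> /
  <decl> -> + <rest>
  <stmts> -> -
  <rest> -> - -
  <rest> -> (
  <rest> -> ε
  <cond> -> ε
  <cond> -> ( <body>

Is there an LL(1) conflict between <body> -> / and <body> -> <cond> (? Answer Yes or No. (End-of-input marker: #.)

No

FIRST(/) = { / } and FIRST(<cond> () = { ( }.
The FIRST sets are disjoint and neither alternative is nullable — no conflict.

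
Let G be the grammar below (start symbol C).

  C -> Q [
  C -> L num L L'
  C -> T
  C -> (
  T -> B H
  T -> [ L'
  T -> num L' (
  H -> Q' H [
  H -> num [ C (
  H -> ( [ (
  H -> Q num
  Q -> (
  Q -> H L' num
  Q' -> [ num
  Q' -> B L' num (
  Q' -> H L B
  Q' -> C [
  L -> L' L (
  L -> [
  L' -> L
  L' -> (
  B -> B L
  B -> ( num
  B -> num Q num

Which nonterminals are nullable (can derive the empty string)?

{ } (none)

No nonterminal has an empty production or an RHS whose symbols are all nullable.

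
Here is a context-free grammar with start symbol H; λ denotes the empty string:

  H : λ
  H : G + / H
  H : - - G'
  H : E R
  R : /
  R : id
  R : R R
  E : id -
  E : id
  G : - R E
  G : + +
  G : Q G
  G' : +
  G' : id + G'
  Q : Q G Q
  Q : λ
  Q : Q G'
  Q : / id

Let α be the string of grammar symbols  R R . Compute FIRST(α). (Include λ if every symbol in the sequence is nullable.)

{ /, id }

Add FIRST(R) = { /, id }; R is not nullable, stop.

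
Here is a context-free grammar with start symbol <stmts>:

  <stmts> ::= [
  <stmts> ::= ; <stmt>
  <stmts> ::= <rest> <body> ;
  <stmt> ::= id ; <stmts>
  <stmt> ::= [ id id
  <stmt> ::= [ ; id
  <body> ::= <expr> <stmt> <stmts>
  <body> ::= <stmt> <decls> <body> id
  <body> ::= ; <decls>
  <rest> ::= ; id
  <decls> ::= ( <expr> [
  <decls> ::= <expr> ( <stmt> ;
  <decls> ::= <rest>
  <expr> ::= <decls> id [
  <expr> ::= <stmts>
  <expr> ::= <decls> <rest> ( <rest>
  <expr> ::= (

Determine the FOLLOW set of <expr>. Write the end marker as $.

In <body> ::= <expr> <stmt> <stmts>: add FIRST(<stmt> <stmts>) = { [, id }.
In <decls> ::= ( <expr> [: add FIRST([) = { [ }.
In <decls> ::= <expr> ( <stmt> ;: add FIRST(( <stmt> ;) = { ( }.
Union: FOLLOW(<expr>) = { (, [, id }.

{ (, [, id }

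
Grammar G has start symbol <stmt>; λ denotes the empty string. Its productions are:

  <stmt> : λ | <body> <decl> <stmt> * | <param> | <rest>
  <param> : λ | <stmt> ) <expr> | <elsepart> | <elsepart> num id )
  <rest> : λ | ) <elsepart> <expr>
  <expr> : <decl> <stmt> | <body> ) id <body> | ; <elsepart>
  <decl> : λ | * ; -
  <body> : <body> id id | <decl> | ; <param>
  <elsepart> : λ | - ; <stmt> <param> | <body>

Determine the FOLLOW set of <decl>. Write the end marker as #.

{ #, ), *, -, ;, id, num }

In <stmt> : <body> <decl> <stmt> *: add FIRST(<stmt> *) = { ), *, -, ;, id, num }.
In <expr> : <decl> <stmt>: add FIRST(<stmt>)\{λ} = { ), *, -, ;, id, num }.
  Since <stmt> is nullable, also add FOLLOW(<expr>) = { #, ), *, -, ;, id, num }.
In <body> : <decl>: <decl> is at the end, add FOLLOW(<body>) = { #, ), *, -, ;, id, num }.
Union: FOLLOW(<decl>) = { #, ), *, -, ;, id, num }.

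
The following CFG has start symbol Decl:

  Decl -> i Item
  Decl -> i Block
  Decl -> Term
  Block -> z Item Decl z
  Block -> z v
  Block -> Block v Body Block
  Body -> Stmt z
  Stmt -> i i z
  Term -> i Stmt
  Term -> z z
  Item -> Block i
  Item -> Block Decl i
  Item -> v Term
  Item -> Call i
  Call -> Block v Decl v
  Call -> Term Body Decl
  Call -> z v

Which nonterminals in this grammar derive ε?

{ } (none)

No nonterminal has an empty production or an RHS whose symbols are all nullable.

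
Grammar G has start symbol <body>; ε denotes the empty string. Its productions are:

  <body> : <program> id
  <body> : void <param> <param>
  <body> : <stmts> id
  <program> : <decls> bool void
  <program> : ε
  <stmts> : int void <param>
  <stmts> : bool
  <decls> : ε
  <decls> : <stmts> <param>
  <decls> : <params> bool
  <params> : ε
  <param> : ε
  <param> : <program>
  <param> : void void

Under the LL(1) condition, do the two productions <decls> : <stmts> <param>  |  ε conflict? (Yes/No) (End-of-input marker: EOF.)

Yes

FIRST(<stmts> <param>) = { bool, int } and FIRST(ε) = { ε }.
The second alternative is nullable and FOLLOW(<decls>) = { bool } shares bool with FIRST of the first — conflict.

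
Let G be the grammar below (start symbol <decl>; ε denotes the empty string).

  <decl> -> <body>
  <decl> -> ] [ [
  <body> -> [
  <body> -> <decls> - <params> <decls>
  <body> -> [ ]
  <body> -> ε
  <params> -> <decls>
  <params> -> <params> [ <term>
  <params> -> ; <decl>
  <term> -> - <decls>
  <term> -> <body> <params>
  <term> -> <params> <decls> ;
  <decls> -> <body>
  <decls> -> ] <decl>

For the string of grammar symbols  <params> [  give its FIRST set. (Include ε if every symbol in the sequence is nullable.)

Add FIRST(<params>)\{ε} = { -, ;, [, ] }; <params> is nullable, continue.
[ is a terminal; add {[} and stop.

{ -, ;, [, ] }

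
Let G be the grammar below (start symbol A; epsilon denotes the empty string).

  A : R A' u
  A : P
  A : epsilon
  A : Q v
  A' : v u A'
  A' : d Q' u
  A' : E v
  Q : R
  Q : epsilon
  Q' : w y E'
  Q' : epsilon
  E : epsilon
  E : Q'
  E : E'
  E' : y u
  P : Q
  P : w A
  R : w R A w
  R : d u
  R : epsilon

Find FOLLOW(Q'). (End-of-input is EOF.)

In A' : d Q' u: add FIRST(u) = { u }.
In E : Q': Q' is at the end, add FOLLOW(E) = { v }.
Union: FOLLOW(Q') = { u, v }.

{ u, v }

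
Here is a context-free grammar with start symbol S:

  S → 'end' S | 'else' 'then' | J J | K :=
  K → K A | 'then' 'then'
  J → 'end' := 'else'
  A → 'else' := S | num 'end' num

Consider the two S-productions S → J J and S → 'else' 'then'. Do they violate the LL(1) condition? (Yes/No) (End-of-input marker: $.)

FIRST(J J) = { 'end' } and FIRST('else' 'then') = { 'else' }.
The FIRST sets are disjoint and neither alternative is nullable — no conflict.

No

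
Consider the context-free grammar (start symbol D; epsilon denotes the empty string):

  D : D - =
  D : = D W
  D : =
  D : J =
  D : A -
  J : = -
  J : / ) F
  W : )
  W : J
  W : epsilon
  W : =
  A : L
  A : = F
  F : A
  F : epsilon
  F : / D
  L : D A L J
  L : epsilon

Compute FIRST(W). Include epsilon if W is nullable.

{ ), /, =, epsilon }

W : ) contributes {)}.
From W : J: add FIRST(J) = { /, = }.
W : epsilon contributes epsilon.
W : = contributes {=}.
Union: FIRST(W) = { ), /, =, epsilon }.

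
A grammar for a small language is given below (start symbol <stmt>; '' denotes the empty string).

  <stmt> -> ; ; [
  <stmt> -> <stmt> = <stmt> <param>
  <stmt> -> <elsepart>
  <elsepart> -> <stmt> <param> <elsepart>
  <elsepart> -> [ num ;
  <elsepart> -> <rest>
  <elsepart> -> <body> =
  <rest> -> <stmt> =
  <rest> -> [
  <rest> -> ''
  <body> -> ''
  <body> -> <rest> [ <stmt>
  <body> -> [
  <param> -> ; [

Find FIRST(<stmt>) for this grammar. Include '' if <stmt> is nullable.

{ ;, =, [, '' }

<stmt> -> ; ; [ contributes {;}.
From <stmt> -> <stmt> = <stmt> <param>: <stmt> nullable, take FIRST(<stmt>) ∪ {=} = { ;, =, [ }.
From <stmt> -> <elsepart>: add FIRST(<elsepart>) = { ;, =, [, '' } (including '' since <elsepart> is nullable).
Union: FIRST(<stmt>) = { ;, =, [, '' }.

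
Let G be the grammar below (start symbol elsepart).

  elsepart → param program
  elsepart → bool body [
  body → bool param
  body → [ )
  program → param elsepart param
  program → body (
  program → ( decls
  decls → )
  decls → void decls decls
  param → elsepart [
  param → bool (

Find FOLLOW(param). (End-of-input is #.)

{ #, (, [, bool }

In elsepart → param program: add FIRST(program) = { (, [, bool }.
In body → bool param: param is at the end, add FOLLOW(body) = { (, [ }.
In program → param elsepart param: add FIRST(elsepart param) = { bool }.
In program → param elsepart param: param is at the end, add FOLLOW(program) = { #, [, bool }.
Union: FOLLOW(param) = { #, (, [, bool }.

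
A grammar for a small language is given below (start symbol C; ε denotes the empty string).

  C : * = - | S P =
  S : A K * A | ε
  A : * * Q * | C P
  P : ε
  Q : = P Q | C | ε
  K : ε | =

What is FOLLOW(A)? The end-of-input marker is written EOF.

{ *, = }

In S : A K * A: add FIRST(K * A) = { *, = }.
In S : A K * A: A is at the end, add FOLLOW(S) = { = }.
Union: FOLLOW(A) = { *, = }.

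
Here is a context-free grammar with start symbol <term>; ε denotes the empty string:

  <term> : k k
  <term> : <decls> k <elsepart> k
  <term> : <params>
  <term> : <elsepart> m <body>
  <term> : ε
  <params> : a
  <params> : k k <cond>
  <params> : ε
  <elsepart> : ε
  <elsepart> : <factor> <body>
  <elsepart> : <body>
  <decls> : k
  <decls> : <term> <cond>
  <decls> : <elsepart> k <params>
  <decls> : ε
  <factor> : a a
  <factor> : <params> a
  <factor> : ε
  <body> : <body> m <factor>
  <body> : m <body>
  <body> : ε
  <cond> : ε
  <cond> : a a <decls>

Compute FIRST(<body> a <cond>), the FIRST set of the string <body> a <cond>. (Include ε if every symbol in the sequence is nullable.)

Add FIRST(<body>)\{ε} = { m }; <body> is nullable, continue.
a is a terminal; add {a} and stop.

{ a, m }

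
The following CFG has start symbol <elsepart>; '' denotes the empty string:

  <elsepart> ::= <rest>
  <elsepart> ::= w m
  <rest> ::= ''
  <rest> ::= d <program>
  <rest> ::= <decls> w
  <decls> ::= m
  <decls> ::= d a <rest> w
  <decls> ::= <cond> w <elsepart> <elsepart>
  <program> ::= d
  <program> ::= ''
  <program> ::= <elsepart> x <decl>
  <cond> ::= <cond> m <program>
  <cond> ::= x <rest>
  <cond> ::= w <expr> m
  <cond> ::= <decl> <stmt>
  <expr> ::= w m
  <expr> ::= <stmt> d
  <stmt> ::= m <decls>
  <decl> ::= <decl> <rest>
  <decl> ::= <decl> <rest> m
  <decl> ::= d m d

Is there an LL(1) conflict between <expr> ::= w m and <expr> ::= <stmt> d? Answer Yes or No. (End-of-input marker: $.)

FIRST(w m) = { w } and FIRST(<stmt> d) = { m }.
The FIRST sets are disjoint and neither alternative is nullable — no conflict.

No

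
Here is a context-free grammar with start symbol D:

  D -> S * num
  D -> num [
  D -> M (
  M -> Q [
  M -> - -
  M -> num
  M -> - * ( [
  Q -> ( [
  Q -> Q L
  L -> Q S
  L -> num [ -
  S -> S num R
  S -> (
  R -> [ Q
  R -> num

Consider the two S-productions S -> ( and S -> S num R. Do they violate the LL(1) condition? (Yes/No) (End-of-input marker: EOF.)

Yes

FIRST(() = { ( } and FIRST(S num R) = { ( }.
Both contain (, so the two alternatives are not disjoint — LL(1) conflict.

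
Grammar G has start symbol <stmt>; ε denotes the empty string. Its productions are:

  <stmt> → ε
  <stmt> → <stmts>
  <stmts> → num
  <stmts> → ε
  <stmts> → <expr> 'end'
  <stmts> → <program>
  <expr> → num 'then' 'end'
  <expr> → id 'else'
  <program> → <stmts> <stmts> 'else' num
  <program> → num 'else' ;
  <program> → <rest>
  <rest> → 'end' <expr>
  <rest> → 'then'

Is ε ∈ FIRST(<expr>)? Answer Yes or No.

Nullable nonterminals: <stmt>, <stmts>.
No production of <expr> has an RHS whose symbols are all nullable, so <expr> is not nullable.

No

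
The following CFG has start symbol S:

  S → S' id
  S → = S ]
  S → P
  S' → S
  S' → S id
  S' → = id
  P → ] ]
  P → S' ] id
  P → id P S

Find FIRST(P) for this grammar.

P → ] ] contributes {]}.
From P → S' ] id: add FIRST(S') = { =, ], id }.
P → id P S contributes {id}.
Union: FIRST(P) = { =, ], id }.

{ =, ], id }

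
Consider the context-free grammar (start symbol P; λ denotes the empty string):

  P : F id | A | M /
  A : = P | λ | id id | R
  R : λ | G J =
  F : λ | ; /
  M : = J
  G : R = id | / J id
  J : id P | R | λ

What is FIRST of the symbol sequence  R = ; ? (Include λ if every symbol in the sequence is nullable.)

Add FIRST(R)\{λ} = { /, = }; R is nullable, continue.
= is a terminal; add {=} and stop.

{ /, = }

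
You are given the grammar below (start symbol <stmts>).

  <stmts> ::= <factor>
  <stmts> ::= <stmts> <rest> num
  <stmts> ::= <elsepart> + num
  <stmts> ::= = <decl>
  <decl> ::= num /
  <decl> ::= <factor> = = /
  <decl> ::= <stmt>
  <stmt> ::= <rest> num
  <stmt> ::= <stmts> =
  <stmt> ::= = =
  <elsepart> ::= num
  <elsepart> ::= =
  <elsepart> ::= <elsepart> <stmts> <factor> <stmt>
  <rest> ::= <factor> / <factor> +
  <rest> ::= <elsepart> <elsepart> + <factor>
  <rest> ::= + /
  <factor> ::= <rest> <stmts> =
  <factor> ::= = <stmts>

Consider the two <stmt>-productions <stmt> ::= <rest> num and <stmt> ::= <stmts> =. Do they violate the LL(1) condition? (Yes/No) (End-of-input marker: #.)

Yes

FIRST(<rest> num) = { +, =, num } and FIRST(<stmts> =) = { +, =, num }.
Both contain +, so the two alternatives are not disjoint — LL(1) conflict.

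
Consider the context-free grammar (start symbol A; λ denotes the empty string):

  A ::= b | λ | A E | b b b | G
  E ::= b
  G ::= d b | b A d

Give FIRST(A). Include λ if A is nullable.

{ b, d, λ }

A ::= b contributes {b}.
A ::= λ contributes λ.
From A ::= A E: A nullable, take FIRST(A) ∪ FIRST(E) = { b, d }.
A ::= b b b contributes {b}.
From A ::= G: add FIRST(G) = { b, d }.
Union: FIRST(A) = { b, d, λ }.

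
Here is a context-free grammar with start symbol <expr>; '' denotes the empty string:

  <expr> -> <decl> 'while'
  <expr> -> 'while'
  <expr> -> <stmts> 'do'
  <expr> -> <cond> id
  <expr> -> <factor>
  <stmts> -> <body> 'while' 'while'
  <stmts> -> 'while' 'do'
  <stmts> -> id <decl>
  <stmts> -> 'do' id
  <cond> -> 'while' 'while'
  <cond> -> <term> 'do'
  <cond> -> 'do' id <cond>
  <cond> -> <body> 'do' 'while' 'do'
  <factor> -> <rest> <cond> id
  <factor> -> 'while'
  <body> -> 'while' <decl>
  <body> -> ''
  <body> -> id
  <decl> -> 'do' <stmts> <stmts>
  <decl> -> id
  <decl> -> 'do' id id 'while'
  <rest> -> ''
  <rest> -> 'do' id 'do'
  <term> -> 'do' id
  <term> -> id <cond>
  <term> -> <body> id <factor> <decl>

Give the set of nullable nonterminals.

{ <body>, <rest> }

Directly nullable (have an ''-production): <body>, <rest>.
No other nonterminal has a production whose RHS symbols are all nullable.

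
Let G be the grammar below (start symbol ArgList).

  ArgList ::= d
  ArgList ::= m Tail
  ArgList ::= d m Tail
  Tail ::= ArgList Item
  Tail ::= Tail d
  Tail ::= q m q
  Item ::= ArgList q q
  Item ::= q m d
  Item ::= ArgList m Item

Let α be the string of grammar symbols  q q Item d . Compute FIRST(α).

q is a terminal; add {q} and stop.

{ q }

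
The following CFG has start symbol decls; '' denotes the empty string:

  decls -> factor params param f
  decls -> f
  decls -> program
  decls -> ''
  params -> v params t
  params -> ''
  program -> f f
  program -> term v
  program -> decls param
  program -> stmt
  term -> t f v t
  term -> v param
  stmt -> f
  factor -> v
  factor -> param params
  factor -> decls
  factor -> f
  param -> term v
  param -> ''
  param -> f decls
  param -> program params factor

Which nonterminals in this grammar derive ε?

Directly nullable (have an ''-production): decls, params, param.
program -> decls param with every symbol nullable, so program is nullable.
factor -> param params with every symbol nullable, so factor is nullable.
No other nonterminal has a production whose RHS symbols are all nullable.

{ decls, factor, param, params, program }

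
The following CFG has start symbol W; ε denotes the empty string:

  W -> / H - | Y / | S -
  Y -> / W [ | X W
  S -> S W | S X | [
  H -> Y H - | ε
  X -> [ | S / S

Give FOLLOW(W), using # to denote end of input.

W is the start symbol, so # ∈ FOLLOW(W).
In Y -> / W [: add FIRST([) = { [ }.
In Y -> X W: W is at the end, add FOLLOW(Y) = { -, /, [ }.
In S -> S W: W is at the end, add FOLLOW(S) = { -, /, [ }.
Union: FOLLOW(W) = { #, -, /, [ }.

{ #, -, /, [ }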